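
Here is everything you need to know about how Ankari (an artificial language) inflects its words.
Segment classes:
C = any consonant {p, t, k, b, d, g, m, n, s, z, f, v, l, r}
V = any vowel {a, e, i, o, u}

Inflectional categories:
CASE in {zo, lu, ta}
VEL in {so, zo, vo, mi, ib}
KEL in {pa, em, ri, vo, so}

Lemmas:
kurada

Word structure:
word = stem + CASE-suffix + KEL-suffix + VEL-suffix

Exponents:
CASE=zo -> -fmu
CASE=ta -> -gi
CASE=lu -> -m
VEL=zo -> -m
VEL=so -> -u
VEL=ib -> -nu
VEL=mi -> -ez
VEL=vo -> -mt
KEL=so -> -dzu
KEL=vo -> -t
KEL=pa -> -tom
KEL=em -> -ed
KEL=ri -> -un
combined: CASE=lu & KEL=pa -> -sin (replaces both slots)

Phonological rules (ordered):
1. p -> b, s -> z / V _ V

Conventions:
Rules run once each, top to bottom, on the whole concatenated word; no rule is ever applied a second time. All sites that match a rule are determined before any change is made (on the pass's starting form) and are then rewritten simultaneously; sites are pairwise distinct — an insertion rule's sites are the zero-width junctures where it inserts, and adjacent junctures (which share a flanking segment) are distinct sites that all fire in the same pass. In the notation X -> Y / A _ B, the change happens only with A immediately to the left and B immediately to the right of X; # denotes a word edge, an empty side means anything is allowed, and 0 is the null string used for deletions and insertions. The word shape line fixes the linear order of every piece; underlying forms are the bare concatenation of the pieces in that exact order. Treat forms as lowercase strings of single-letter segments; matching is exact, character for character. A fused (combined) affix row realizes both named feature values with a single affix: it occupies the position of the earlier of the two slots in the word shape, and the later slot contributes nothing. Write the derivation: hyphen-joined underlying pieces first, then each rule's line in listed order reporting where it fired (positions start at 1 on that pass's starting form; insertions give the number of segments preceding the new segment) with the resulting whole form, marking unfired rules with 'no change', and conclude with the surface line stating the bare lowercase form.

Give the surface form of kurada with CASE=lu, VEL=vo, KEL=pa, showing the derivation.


underlying: kurada-sin-mt
1. p -> b, s -> z / V _ V: fires at position(s) 7: kuradazinmt
surface: kuradazinmt


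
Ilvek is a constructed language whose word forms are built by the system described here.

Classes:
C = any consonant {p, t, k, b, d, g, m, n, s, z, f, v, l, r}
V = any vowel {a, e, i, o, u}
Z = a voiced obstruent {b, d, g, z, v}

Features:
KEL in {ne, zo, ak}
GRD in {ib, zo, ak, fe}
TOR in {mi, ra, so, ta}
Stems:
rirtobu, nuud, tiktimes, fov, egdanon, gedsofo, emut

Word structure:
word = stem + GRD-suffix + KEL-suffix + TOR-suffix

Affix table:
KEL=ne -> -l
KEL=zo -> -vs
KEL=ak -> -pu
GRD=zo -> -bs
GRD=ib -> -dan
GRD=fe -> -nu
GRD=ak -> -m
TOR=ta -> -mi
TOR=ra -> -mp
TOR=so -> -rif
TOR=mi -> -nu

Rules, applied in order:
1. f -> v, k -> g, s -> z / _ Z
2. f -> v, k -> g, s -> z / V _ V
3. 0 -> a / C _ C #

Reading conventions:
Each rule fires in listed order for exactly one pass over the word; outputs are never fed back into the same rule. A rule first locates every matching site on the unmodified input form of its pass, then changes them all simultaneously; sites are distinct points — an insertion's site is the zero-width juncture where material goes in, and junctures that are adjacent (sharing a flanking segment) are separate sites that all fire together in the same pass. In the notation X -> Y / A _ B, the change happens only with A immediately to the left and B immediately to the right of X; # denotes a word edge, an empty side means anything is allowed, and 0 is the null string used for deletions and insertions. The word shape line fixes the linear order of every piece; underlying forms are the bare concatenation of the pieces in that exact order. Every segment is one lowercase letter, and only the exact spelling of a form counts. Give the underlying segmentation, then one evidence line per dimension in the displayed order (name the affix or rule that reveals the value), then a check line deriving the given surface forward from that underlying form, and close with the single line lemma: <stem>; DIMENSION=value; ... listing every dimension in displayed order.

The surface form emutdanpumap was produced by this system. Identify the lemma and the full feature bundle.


underlying: emut-dan-pu-mp
KEL=ak - signalled by the affix -pu
GRD=ib - signalled by the affix -dan
TOR=ra - signalled by the affix -mp
check: emutdanpump -> emutdanpump -> emutdanpump -> emutdanpumap
lemma: emut; KEL=ak; GRD=ib; TOR=ra


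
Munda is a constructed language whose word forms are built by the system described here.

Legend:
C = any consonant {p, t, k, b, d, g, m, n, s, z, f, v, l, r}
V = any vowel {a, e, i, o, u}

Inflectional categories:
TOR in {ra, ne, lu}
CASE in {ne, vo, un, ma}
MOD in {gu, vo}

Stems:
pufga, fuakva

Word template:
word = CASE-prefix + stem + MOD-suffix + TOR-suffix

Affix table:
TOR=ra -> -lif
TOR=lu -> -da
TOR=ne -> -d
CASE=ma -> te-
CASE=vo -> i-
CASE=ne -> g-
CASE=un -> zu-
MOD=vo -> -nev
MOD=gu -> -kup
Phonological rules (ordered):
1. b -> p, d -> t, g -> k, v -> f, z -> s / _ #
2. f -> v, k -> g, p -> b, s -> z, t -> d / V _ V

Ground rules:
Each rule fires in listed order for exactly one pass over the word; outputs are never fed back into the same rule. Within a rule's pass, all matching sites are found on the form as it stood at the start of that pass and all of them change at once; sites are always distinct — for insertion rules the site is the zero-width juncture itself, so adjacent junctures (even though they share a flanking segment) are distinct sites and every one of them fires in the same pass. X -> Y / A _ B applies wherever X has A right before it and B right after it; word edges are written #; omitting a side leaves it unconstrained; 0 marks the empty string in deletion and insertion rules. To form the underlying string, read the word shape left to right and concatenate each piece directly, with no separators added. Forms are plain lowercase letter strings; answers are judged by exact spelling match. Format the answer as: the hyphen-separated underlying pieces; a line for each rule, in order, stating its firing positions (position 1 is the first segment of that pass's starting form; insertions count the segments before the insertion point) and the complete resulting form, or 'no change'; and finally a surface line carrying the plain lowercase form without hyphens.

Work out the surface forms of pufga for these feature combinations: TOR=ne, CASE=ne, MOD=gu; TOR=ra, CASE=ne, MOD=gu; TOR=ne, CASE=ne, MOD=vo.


cell TOR=ne, CASE=ne, MOD=gu:
underlying: g-pufga-kup-d
1. b -> p, d -> t, g -> k, v -> f, z -> s / _ #: fires at position(s) 10: gpufgakupt
2. f -> v, k -> g, p -> b, s -> z, t -> d / V _ V: fires at position(s) 7: gpufgagupt
surface: gpufgagupt

cell TOR=ra, CASE=ne, MOD=gu:
underlying: g-pufga-kup-lif
1. b -> p, d -> t, g -> k, v -> f, z -> s / _ #: no change
2. f -> v, k -> g, p -> b, s -> z, t -> d / V _ V: fires at position(s) 7: gpufgaguplif
surface: gpufgaguplif

cell TOR=ne, CASE=ne, MOD=vo:
underlying: g-pufga-nev-d
1. b -> p, d -> t, g -> k, v -> f, z -> s / _ #: fires at position(s) 10: gpufganevt
2. f -> v, k -> g, p -> b, s -> z, t -> d / V _ V: no change
surface: gpufganevt


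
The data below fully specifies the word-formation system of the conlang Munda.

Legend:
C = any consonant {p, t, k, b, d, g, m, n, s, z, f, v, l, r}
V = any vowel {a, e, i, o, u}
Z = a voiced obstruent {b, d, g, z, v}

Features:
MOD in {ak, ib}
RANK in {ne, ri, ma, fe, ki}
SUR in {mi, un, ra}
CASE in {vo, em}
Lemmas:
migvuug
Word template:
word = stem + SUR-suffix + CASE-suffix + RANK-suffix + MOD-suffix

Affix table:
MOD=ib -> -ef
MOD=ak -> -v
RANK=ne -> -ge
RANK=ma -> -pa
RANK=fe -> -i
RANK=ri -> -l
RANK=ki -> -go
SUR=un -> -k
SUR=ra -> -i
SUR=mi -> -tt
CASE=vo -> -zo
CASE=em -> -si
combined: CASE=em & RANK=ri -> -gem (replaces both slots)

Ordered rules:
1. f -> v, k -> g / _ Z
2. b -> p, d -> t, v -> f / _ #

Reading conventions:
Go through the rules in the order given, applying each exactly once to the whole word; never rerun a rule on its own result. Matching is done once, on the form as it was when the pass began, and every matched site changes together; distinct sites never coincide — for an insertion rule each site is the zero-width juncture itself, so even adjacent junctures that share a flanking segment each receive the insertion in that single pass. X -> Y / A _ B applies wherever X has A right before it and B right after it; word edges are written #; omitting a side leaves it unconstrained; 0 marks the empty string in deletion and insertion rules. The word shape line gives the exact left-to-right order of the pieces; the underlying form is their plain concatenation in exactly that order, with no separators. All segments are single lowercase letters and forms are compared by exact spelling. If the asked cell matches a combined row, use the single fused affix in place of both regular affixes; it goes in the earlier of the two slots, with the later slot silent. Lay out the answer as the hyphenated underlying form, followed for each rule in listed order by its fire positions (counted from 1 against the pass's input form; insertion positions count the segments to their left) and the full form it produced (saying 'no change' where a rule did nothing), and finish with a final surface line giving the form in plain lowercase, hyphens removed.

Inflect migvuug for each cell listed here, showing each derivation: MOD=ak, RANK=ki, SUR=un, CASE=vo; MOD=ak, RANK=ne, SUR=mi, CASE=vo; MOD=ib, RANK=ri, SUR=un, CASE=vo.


cell MOD=ak, RANK=ki, SUR=un, CASE=vo:
underlying: migvuug-k-zo-go-v
1. f -> v, k -> g / _ Z: fires at position(s) 8: migvuuggzogov
2. b -> p, d -> t, v -> f / _ #: fires at position(s) 13: migvuuggzogof
surface: migvuuggzogof

cell MOD=ak, RANK=ne, SUR=mi, CASE=vo:
underlying: migvuug-tt-zo-ge-v
1. f -> v, k -> g / _ Z: no change
2. b -> p, d -> t, v -> f / _ #: fires at position(s) 14: migvuugttzogef
surface: migvuugttzogef

cell MOD=ib, RANK=ri, SUR=un, CASE=vo:
underlying: migvuug-k-zo-l-ef
1. f -> v, k -> g / _ Z: fires at position(s) 8: migvuuggzolef
2. b -> p, d -> t, v -> f / _ #: no change
surface: migvuuggzolef


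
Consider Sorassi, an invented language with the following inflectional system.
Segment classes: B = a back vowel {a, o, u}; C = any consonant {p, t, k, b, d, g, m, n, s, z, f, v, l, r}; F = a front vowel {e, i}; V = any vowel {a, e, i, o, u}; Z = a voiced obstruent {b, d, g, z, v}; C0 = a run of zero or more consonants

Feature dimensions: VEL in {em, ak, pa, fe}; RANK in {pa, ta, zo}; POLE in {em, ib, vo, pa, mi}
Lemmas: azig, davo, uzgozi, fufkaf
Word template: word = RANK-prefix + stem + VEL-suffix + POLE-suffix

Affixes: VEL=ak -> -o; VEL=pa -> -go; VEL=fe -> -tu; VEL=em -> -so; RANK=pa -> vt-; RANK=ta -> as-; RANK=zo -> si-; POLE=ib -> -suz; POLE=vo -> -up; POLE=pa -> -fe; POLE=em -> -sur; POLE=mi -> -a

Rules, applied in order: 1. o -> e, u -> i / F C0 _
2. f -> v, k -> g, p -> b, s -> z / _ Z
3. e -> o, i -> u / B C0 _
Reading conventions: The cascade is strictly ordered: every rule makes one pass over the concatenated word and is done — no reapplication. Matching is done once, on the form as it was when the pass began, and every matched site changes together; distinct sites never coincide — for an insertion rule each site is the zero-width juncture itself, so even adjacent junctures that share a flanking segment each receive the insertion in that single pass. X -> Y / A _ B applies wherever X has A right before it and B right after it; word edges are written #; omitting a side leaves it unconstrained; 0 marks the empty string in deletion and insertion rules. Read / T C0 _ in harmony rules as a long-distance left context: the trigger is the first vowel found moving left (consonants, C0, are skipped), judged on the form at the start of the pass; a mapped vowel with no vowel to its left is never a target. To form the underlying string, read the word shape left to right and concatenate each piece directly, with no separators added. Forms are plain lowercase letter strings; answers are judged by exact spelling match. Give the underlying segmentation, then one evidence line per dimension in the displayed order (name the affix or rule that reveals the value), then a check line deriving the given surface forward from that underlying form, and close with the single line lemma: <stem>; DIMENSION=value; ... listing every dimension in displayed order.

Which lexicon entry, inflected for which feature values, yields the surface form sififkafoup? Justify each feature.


underlying: si-fufkaf-o-up
VEL=ak - signalled by the affix -o
RANK=zo - signalled by the affix si-
POLE=vo - signalled by the affix -up
check: sifufkafoup -> sififkafoup -> sififkafoup -> sififkafoup
lemma: fufkaf; VEL=ak; RANK=zo; POLE=vo


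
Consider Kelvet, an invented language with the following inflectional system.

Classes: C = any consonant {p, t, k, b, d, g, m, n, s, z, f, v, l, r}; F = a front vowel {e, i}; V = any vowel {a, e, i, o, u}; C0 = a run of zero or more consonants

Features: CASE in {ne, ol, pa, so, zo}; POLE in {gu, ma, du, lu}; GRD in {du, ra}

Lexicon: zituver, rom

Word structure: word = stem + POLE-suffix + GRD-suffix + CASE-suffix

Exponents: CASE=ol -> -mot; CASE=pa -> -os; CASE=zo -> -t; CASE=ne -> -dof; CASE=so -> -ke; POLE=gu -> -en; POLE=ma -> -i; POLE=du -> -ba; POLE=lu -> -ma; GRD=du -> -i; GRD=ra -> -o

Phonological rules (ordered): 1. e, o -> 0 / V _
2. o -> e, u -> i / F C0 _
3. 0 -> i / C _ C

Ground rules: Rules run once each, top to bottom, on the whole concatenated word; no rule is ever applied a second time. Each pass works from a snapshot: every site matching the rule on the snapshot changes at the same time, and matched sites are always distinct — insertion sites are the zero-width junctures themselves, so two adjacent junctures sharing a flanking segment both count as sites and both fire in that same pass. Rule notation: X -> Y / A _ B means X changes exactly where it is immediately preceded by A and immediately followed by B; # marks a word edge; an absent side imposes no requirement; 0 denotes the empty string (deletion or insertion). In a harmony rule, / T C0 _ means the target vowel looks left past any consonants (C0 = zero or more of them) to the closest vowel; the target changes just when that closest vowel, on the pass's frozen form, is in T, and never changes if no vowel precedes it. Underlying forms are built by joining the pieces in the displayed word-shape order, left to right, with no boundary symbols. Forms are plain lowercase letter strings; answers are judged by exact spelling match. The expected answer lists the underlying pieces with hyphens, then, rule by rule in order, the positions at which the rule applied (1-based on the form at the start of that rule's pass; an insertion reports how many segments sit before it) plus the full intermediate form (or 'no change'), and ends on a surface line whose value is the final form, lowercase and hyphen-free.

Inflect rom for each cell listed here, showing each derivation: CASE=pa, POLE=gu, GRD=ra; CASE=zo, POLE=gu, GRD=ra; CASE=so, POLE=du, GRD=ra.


cell CASE=pa, POLE=gu, GRD=ra:
underlying: rom-en-o-os
1. e, o -> 0 / V _: fires at position(s) 7: romenos
2. o -> e, u -> i / F C0 _: fires at position(s) 6: romenes
3. 0 -> i / C _ C: no change
surface: romenes

cell CASE=zo, POLE=gu, GRD=ra:
underlying: rom-en-o-t
1. e, o -> 0 / V _: no change
2. o -> e, u -> i / F C0 _: fires at position(s) 6: romenet
3. 0 -> i / C _ C: no change
surface: romenet

cell CASE=so, POLE=du, GRD=ra:
underlying: rom-ba-o-ke
1. e, o -> 0 / V _: fires at position(s) 6: rombake
2. o -> e, u -> i / F C0 _: no change
3. 0 -> i / C _ C: inserts after position(s) 3: romibake
surface: romibake


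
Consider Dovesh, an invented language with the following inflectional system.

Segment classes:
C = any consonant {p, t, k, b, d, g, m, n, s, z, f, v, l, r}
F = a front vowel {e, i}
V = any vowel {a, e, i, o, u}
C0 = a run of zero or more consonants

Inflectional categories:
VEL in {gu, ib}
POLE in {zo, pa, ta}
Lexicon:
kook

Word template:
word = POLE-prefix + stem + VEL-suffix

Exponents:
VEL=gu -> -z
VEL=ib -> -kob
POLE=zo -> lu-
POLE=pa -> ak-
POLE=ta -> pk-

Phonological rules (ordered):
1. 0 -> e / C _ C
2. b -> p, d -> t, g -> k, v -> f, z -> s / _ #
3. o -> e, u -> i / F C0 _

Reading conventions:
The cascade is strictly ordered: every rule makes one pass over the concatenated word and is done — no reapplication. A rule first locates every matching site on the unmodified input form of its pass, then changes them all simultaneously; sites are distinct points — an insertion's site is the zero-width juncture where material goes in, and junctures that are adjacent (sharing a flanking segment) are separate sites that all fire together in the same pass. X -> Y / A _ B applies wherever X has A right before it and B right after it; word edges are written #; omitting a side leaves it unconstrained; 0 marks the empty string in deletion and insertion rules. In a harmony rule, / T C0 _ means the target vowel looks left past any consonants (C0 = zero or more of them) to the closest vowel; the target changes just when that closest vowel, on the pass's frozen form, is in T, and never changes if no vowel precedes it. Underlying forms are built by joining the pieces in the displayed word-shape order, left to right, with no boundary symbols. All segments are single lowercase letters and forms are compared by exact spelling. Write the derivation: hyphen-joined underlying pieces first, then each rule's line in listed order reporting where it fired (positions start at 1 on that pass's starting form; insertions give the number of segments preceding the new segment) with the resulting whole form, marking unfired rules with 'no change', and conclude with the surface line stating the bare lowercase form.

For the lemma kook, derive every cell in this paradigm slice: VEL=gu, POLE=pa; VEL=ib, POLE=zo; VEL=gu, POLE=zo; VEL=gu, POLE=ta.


cell VEL=gu, POLE=pa:
underlying: ak-kook-z
1. 0 -> e / C _ C: inserts after position(s) 2, 6: akekookez
2. b -> p, d -> t, g -> k, v -> f, z -> s / _ #: fires at position(s) 9: akekookes
3. o -> e, u -> i / F C0 _: fires at position(s) 5: akekeokes
surface: akekeokes

cell VEL=ib, POLE=zo:
underlying: lu-kook-kob
1. 0 -> e / C _ C: inserts after position(s) 6: lukookekob
2. b -> p, d -> t, g -> k, v -> f, z -> s / _ #: fires at position(s) 10: lukookekop
3. o -> e, u -> i / F C0 _: fires at position(s) 9: lukookekep
surface: lukookekep

cell VEL=gu, POLE=zo:
underlying: lu-kook-z
1. 0 -> e / C _ C: inserts after position(s) 6: lukookez
2. b -> p, d -> t, g -> k, v -> f, z -> s / _ #: fires at position(s) 8: lukookes
3. o -> e, u -> i / F C0 _: no change
surface: lukookes

cell VEL=gu, POLE=ta:
underlying: pk-kook-z
1. 0 -> e / C _ C: inserts after position(s) 1, 2, 6: pekekookez
2. b -> p, d -> t, g -> k, v -> f, z -> s / _ #: fires at position(s) 10: pekekookes
3. o -> e, u -> i / F C0 _: fires at position(s) 6: pekekeokes
surface: pekekeokes


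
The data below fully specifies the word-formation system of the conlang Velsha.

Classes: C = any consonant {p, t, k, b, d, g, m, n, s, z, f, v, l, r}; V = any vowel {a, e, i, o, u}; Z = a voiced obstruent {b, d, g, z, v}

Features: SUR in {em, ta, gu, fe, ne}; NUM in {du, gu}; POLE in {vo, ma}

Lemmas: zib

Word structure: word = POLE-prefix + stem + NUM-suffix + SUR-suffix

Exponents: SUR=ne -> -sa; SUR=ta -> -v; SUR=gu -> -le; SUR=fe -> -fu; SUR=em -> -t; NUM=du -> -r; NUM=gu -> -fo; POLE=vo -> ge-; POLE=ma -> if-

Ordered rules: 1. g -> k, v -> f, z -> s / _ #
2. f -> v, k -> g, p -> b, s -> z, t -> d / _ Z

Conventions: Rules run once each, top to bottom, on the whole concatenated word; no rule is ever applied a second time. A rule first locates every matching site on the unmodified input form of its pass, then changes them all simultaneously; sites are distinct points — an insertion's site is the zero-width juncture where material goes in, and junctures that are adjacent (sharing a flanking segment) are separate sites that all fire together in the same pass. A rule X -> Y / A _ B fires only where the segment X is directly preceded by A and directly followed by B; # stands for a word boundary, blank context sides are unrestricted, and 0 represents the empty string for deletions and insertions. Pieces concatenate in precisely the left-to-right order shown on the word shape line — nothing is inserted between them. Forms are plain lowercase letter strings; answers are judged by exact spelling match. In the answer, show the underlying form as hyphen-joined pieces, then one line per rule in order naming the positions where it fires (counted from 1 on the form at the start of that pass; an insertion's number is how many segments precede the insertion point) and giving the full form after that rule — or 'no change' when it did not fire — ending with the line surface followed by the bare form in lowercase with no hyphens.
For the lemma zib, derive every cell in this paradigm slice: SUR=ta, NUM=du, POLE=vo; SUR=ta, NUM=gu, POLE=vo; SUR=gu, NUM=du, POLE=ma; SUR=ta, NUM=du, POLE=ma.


cell SUR=ta, NUM=du, POLE=vo:
underlying: ge-zib-r-v
1. g -> k, v -> f, z -> s / _ #: fires at position(s) 7: gezibrf
2. f -> v, k -> g, p -> b, s -> z, t -> d / _ Z: no change
surface: gezibrf

cell SUR=ta, NUM=gu, POLE=vo:
underlying: ge-zib-fo-v
1. g -> k, v -> f, z -> s / _ #: fires at position(s) 8: gezibfof
2. f -> v, k -> g, p -> b, s -> z, t -> d / _ Z: no change
surface: gezibfof

cell SUR=gu, NUM=du, POLE=ma:
underlying: if-zib-r-le
1. g -> k, v -> f, z -> s / _ #: no change
2. f -> v, k -> g, p -> b, s -> z, t -> d / _ Z: fires at position(s) 2: ivzibrle
surface: ivzibrle

cell SUR=ta, NUM=du, POLE=ma:
underlying: if-zib-r-v
1. g -> k, v -> f, z -> s / _ #: fires at position(s) 7: ifzibrf
2. f -> v, k -> g, p -> b, s -> z, t -> d / _ Z: fires at position(s) 2: ivzibrf
surface: ivzibrf


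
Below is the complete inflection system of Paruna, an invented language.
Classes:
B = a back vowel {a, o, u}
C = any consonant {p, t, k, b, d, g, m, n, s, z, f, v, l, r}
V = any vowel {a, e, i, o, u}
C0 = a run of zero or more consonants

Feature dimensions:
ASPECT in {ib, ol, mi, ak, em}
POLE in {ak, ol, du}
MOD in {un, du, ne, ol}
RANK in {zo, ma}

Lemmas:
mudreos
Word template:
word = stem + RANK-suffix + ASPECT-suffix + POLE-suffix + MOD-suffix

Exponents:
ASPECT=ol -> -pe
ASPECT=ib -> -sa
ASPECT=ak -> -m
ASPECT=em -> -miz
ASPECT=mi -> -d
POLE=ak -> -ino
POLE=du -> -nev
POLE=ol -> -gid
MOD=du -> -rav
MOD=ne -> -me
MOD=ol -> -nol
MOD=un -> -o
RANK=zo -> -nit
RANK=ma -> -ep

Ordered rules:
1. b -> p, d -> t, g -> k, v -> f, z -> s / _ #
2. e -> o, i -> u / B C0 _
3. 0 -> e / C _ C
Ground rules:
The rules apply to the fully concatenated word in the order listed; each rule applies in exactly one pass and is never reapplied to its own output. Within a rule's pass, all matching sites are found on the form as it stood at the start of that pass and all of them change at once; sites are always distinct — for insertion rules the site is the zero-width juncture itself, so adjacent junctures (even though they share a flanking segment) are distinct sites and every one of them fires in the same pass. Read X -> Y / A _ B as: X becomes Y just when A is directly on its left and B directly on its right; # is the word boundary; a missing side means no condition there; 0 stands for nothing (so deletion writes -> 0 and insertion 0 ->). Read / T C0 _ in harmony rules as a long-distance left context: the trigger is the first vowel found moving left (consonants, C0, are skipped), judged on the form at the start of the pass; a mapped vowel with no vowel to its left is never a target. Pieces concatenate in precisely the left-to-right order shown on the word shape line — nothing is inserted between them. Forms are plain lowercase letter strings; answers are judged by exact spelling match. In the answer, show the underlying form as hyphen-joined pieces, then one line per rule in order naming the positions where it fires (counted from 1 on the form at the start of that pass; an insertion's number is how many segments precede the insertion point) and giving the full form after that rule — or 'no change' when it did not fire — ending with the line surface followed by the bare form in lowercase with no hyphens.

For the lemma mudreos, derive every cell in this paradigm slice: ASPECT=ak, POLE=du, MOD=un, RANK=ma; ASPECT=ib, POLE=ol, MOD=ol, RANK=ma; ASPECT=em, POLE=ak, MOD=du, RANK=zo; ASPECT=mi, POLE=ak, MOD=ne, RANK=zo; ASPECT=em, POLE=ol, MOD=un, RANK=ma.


cell ASPECT=ak, POLE=du, MOD=un, RANK=ma:
underlying: mudreos-ep-m-nev-o
1. b -> p, d -> t, g -> k, v -> f, z -> s / _ #: no change
2. e -> o, i -> u / B C0 _: fires at position(s) 5, 8: mudroosopmnevo
3. 0 -> e / C _ C: inserts after position(s) 3, 9, 10: muderoosopemenevo
surface: muderoosopemenevo

cell ASPECT=ib, POLE=ol, MOD=ol, RANK=ma:
underlying: mudreos-ep-sa-gid-nol
1. b -> p, d -> t, g -> k, v -> f, z -> s / _ #: no change
2. e -> o, i -> u / B C0 _: fires at position(s) 5, 8, 13: mudroosopsagudnol
3. 0 -> e / C _ C: inserts after position(s) 3, 9, 14: muderoosopesagudenol
surface: muderoosopesagudenol

cell ASPECT=em, POLE=ak, MOD=du, RANK=zo:
underlying: mudreos-nit-miz-ino-rav
1. b -> p, d -> t, g -> k, v -> f, z -> s / _ #: fires at position(s) 19: mudreosnitmizinoraf
2. e -> o, i -> u / B C0 _: fires at position(s) 5, 9: mudroosnutmizinoraf
3. 0 -> e / C _ C: inserts after position(s) 3, 7, 10: muderoosenutemizinoraf
surface: muderoosenutemizinoraf

cell ASPECT=mi, POLE=ak, MOD=ne, RANK=zo:
underlying: mudreos-nit-d-ino-me
1. b -> p, d -> t, g -> k, v -> f, z -> s / _ #: no change
2. e -> o, i -> u / B C0 _: fires at position(s) 5, 9, 16: mudroosnutdinomo
3. 0 -> e / C _ C: inserts after position(s) 3, 7, 10: muderoosenutedinomo
surface: muderoosenutedinomo

cell ASPECT=em, POLE=ol, MOD=un, RANK=ma:
underlying: mudreos-ep-miz-gid-o
1. b -> p, d -> t, g -> k, v -> f, z -> s / _ #: no change
2. e -> o, i -> u / B C0 _: fires at position(s) 5, 8: mudroosopmizgido
3. 0 -> e / C _ C: inserts after position(s) 3, 9, 12: muderoosopemizegido
surface: muderoosopemizegido


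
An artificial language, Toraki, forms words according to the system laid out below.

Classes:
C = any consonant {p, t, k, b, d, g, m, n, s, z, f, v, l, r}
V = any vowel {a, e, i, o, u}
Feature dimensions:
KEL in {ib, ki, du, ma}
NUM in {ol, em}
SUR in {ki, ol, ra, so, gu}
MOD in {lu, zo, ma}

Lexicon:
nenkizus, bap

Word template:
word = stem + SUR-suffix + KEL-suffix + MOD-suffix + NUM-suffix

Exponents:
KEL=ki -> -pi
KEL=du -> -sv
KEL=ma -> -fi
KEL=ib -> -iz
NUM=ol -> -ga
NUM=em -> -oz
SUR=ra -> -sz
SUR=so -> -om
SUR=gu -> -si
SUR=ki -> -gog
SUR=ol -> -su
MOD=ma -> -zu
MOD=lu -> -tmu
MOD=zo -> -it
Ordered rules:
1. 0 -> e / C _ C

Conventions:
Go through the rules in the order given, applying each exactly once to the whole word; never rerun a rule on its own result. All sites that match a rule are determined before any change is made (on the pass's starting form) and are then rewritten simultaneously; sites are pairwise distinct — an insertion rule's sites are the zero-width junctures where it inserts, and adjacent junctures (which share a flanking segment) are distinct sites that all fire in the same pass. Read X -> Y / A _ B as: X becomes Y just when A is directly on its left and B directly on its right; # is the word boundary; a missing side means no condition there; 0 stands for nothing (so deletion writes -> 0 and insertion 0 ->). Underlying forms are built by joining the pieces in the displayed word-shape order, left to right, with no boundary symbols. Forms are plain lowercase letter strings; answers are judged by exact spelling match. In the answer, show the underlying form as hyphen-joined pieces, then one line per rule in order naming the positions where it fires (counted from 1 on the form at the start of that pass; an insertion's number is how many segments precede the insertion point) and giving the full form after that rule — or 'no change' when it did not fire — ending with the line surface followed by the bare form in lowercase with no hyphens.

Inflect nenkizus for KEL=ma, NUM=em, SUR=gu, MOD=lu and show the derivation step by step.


underlying: nenkizus-si-fi-tmu-oz
1. 0 -> e / C _ C: inserts after position(s) 3, 8, 13: nenekizusesifitemuoz
surface: nenekizusesifitemuoz


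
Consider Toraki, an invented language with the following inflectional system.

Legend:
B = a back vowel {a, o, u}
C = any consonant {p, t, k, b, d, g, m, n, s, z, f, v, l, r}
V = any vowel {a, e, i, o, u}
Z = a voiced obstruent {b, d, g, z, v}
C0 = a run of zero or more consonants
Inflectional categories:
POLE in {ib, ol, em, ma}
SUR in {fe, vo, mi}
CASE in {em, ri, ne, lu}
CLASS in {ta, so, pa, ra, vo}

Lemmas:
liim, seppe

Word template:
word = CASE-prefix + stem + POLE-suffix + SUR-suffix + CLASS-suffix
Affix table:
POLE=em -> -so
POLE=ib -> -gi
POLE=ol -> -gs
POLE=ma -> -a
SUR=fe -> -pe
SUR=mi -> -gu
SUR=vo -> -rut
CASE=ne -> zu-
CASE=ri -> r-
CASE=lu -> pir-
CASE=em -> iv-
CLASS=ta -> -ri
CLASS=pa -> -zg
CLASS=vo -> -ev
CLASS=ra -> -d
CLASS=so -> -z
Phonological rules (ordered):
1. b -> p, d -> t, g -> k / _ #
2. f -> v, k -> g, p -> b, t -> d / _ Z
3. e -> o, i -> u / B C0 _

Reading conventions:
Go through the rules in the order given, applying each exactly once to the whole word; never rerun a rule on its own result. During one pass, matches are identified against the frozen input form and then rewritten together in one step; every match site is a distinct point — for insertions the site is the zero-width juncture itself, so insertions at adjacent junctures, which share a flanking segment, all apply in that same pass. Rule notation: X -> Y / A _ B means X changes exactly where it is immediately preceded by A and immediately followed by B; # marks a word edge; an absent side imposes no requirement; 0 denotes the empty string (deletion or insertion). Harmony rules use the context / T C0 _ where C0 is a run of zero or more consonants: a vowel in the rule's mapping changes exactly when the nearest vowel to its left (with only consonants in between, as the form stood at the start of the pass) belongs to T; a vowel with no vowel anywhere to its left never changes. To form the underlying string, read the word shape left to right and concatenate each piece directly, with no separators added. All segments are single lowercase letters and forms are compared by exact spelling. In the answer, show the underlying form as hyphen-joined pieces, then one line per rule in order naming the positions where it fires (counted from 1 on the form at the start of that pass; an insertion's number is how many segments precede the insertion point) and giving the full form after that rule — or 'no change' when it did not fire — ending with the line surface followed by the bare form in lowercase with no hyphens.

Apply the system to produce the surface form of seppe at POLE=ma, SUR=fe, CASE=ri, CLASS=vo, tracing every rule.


underlying: r-seppe-a-pe-ev
1. b -> p, d -> t, g -> k / _ #: no change
2. f -> v, k -> g, p -> b, t -> d / _ Z: no change
3. e -> o, i -> u / B C0 _: fires at position(s) 9: rseppeapoev
surface: rseppeapoev


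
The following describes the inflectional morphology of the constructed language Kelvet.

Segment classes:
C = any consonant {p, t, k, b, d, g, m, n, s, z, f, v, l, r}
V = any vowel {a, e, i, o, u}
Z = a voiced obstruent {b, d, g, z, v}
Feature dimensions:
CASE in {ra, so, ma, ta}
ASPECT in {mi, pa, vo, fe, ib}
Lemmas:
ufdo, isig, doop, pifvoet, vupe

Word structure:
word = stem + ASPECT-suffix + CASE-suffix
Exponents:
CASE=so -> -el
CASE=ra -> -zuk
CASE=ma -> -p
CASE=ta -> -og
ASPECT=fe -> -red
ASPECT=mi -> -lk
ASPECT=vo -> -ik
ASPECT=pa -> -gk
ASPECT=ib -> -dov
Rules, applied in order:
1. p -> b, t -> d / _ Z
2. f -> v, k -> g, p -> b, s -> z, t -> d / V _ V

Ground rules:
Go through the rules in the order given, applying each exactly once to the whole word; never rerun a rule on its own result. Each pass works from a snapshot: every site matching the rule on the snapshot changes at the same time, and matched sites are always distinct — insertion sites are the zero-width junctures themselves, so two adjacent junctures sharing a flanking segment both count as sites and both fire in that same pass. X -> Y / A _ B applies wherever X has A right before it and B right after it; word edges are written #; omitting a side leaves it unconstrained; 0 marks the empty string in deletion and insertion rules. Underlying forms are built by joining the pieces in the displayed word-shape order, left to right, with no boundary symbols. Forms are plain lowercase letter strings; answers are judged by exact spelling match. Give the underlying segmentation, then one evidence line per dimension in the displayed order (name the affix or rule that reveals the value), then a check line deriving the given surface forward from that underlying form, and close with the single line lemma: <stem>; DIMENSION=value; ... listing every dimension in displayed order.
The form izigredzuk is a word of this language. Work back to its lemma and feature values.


underlying: isig-red-zuk
CASE=ra - signalled by the affix -zuk
ASPECT=fe - signalled by the affix -red
check: isigredzuk -> isigredzuk -> izigredzuk
lemma: isig; CASE=ra; ASPECT=fe


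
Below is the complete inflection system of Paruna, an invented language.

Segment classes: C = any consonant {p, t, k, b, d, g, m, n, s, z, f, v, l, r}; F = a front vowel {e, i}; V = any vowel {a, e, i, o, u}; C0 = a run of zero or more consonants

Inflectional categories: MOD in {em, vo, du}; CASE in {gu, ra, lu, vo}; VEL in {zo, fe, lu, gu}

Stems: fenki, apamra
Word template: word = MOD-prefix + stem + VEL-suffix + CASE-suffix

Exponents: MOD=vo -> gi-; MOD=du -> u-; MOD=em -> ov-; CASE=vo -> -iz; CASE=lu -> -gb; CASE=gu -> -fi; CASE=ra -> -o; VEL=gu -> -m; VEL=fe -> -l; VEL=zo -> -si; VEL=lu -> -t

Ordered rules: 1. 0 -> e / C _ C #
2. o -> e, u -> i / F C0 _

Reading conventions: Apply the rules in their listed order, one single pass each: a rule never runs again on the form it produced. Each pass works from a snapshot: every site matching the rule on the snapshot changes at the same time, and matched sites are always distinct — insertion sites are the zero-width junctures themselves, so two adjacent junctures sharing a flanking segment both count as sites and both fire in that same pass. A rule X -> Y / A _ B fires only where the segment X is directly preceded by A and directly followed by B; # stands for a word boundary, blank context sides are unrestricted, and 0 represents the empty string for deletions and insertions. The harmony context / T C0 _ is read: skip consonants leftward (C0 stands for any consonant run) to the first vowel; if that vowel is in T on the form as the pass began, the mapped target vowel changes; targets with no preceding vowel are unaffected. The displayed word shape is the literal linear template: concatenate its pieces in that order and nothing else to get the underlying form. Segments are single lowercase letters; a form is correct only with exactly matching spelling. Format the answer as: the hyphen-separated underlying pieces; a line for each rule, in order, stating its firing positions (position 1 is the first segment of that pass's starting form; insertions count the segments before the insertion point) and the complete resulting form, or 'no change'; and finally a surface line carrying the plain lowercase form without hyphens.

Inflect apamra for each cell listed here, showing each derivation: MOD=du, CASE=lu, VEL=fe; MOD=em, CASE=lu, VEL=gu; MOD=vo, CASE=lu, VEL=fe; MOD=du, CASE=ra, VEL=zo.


cell MOD=du, CASE=lu, VEL=fe:
underlying: u-apamra-l-gb
1. 0 -> e / C _ C #: inserts after position(s) 9: uapamralgeb
2. o -> e, u -> i / F C0 _: no change
surface: uapamralgeb

cell MOD=em, CASE=lu, VEL=gu:
underlying: ov-apamra-m-gb
1. 0 -> e / C _ C #: inserts after position(s) 10: ovapamramgeb
2. o -> e, u -> i / F C0 _: no change
surface: ovapamramgeb

cell MOD=vo, CASE=lu, VEL=fe:
underlying: gi-apamra-l-gb
1. 0 -> e / C _ C #: inserts after position(s) 10: giapamralgeb
2. o -> e, u -> i / F C0 _: no change
surface: giapamralgeb

cell MOD=du, CASE=ra, VEL=zo:
underlying: u-apamra-si-o
1. 0 -> e / C _ C #: no change
2. o -> e, u -> i / F C0 _: fires at position(s) 10: uapamrasie
surface: uapamrasie


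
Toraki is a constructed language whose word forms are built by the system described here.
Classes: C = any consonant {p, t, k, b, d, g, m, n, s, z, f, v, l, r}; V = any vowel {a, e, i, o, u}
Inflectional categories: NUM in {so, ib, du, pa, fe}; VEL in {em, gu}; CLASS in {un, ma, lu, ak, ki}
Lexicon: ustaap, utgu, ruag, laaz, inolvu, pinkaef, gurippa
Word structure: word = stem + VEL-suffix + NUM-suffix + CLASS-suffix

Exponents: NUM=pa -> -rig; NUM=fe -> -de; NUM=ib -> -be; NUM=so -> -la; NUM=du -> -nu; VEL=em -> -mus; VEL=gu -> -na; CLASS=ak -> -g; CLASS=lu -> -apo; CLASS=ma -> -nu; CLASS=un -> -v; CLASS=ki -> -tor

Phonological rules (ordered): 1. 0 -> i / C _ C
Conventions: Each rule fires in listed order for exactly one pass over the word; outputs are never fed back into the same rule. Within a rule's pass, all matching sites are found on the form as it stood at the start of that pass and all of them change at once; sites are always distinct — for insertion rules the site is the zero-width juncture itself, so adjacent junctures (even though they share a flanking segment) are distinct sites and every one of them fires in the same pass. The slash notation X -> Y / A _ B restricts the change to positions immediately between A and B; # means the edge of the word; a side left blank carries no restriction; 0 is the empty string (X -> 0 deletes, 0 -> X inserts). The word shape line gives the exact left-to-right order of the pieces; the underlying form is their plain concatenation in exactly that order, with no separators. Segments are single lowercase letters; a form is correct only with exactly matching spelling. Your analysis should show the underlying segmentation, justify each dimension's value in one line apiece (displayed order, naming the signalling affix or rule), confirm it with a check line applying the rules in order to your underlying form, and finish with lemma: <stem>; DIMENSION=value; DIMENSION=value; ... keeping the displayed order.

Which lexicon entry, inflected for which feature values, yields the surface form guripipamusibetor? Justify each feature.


underlying: gurippa-mus-be-tor
NUM=ib - signalled by the affix -be
VEL=em - signalled by the affix -mus
CLASS=ki - signalled by the affix -tor
check: gurippamusbetor -> guripipamusibetor
lemma: gurippa; NUM=ib; VEL=em; CLASS=ki


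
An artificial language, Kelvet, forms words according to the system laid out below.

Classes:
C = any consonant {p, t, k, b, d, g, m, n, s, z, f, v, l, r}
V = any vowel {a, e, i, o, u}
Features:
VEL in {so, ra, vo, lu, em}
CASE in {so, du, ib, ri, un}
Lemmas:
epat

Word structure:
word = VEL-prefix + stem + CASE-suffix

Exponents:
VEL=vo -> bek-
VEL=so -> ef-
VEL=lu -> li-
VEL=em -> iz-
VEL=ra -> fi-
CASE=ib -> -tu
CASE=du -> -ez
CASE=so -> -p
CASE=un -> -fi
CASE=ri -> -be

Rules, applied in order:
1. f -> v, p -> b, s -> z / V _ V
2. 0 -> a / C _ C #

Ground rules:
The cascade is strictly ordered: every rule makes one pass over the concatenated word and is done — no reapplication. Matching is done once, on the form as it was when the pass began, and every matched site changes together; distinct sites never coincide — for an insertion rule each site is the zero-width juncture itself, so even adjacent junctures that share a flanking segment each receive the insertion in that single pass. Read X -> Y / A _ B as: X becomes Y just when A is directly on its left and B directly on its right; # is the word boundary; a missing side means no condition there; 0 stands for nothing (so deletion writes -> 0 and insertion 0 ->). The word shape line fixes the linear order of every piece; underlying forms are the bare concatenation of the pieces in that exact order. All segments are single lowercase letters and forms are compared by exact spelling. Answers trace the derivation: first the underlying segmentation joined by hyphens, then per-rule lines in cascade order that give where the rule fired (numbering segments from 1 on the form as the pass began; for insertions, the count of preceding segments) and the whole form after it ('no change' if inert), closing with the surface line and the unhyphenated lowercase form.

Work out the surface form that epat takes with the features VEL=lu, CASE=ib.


underlying: li-epat-tu
1. f -> v, p -> b, s -> z / V _ V: fires at position(s) 4: liebattu
2. 0 -> a / C _ C #: no change
surface: liebattu
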